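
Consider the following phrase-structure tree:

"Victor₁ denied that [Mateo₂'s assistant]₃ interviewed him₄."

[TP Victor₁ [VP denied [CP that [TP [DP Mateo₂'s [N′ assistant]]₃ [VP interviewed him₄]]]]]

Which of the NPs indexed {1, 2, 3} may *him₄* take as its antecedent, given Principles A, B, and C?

*him* is a pronoun, so Principle B applies: it must be free in its binding domain.
Binding domain of *him₄*: the embedded TP, whose subject is [Mateo₂'s assistant]₃.
*Victor₁* c-commands the pronoun but from outside its binding domain, and is not c-commanded by it → coindexation permitted.
*Mateo₂* and the pronoun do not c-command one another → neither Principle B nor Principle C is at stake; coindexation permitted.
*[Mateo₂'s assistant]₃* c-commands the pronoun within its binding domain → coindexation would violate Principle B.

{1, 2}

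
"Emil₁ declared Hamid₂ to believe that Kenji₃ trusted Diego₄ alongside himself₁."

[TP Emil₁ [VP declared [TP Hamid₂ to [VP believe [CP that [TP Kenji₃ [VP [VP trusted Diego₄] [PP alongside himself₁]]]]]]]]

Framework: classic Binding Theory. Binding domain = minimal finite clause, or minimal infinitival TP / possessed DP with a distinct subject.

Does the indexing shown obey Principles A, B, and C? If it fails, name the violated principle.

The two coindexed NPs are *Emil₁* and *himself₁*.
*himself₁* is an anaphor. Principle A requires it to be bound within its binding domain — the embedded TP, whose subject is Kenji₃.
Within that domain it is c-commanded by *Kenji₃*, which does not share its index.
*Emil₁* does c-command the anaphor, but from outside its binding domain.
The anaphor is unbound in its domain → Principle A violation.

Principle A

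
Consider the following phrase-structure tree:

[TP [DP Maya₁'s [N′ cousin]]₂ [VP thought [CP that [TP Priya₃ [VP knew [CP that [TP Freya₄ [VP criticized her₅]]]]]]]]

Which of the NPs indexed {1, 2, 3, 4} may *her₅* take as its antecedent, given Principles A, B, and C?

{1, 2, 3}

*her* is a pronoun, so Principle B applies: it must be free in its binding domain.
Binding domain of *her₅*: the embedded TP, whose subject is Freya₄.
*Maya₁* and the pronoun do not c-command one another → neither Principle B nor Principle C is at stake; coindexation permitted.
*[Maya₁'s cousin]₂* c-commands the pronoun but from outside its binding domain, and is not c-commanded by it → coindexation permitted.
*Priya₃* c-commands the pronoun but from outside its binding domain, and is not c-commanded by it → coindexation permitted.
*Freya₄* c-commands the pronoun within its binding domain → coindexation would violate Principle B.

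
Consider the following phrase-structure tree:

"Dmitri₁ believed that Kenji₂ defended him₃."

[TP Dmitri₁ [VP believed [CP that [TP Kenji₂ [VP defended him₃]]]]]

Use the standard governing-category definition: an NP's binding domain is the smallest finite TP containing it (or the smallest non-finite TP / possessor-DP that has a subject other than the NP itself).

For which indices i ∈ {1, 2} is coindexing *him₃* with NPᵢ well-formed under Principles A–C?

{1}

*him* is a pronoun, so Principle B applies: it must be free in its binding domain.
Binding domain of *him₃*: the embedded TP, whose subject is Kenji₂.
*Dmitri₁* c-commands the pronoun but from outside its binding domain, and is not c-commanded by it → coindexation permitted.
*Kenji₂* c-commands the pronoun within its binding domain → coindexation would violate Principle B.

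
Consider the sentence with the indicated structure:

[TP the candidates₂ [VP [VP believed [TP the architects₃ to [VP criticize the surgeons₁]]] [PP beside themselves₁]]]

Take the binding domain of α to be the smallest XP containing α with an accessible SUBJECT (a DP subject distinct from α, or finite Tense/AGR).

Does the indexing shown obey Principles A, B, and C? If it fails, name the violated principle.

Principle A

The two coindexed NPs are *the surgeons₁* and *themselves₁*.
*themselves₁* is an anaphor. Principle A requires it to be bound within its binding domain — the matrix TP, whose subject is the candidates₂.
Within that domain it is c-commanded by *the candidates₂*, which does not share its index.
*the surgeons₁* does not c-command the anaphor at all.
The anaphor is unbound in its domain → Principle A violation.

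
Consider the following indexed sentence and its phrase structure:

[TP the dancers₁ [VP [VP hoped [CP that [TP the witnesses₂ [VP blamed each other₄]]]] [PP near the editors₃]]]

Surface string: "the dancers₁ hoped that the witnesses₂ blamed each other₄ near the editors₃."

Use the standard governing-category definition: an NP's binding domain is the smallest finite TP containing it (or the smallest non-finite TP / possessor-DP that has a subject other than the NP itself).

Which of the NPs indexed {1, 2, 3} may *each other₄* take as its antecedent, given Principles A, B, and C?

{2}

*each other* is an anaphor, so Principle A applies: it must be bound in its binding domain.
Binding domain of *each other₄*: the embedded TP, whose subject is the witnesses₂.
*the dancers₁* c-commands the anaphor but is outside its binding domain → cannot satisfy Principle A.
*the witnesses₂* c-commands the anaphor within its binding domain → licit binder.
*the editors₃* does not c-command the anaphor → cannot bind it.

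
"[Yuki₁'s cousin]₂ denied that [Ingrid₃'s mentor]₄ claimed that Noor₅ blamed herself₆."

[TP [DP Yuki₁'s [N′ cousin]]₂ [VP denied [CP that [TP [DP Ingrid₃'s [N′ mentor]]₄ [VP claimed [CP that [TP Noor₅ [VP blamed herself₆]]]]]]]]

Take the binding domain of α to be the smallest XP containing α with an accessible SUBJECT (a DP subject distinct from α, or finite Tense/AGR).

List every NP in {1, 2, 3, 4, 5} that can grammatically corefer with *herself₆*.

*herself* is an anaphor, so Principle A applies: it must be bound in its binding domain.
Binding domain of *herself₆*: the embedded TP, whose subject is Noor₅.
*Yuki₁* does not c-command the anaphor → cannot bind it.
*[Yuki₁'s cousin]₂* c-commands the anaphor but is outside its binding domain → cannot satisfy Principle A.
*Ingrid₃* does not c-command the anaphor → cannot bind it.
*[Ingrid₃'s mentor]₄* c-commands the anaphor but is outside its binding domain → cannot satisfy Principle A.
*Noor₅* c-commands the anaphor within its binding domain → licit binder.

{5}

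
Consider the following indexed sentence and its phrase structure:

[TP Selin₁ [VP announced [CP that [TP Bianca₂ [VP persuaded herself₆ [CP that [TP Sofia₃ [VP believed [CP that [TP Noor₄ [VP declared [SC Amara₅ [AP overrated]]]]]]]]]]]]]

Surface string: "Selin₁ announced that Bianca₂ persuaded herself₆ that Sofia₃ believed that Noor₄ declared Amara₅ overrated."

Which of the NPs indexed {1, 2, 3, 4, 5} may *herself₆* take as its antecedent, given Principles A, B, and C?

{2}

*herself* is an anaphor, so Principle A applies: it must be bound in its binding domain.
Binding domain of *herself₆*: the embedded TP, whose subject is Bianca₂.
*Selin₁* c-commands the anaphor but is outside its binding domain → cannot satisfy Principle A.
*Bianca₂* c-commands the anaphor within its binding domain → licit binder.
*Sofia₃* does not c-command the anaphor → cannot bind it.
*Noor₄* does not c-command the anaphor → cannot bind it.
*Amara₅* does not c-command the anaphor → cannot bind it.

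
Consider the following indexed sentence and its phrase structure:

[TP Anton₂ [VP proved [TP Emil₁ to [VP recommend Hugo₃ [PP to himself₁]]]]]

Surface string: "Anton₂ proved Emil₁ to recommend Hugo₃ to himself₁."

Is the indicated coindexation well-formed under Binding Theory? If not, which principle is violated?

The two coindexed NPs are *Emil₁* and *himself₁*.
*himself₁* is an anaphor; its binding domain is the embedded TP, whose subject is Emil₁. *Emil₁* c-commands it within that domain and shares its index, so Principle A is satisfied.
*Emil₁* is an R-expression; *himself₁* does not c-command it, and no other NP shares its index, so Principle C is satisfied.
All principles are respected.

grammatical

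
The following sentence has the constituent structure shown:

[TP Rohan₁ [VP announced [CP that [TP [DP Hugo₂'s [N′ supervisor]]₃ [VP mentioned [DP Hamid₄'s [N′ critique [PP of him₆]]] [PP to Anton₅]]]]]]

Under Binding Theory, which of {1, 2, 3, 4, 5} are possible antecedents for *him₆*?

{1, 2, 3, 5}

*him* is a pronoun, so Principle B applies: it must be free in its binding domain.
Binding domain of *him₆*: the possessed DP, whose subject is Hamid₄.
*Rohan₁* c-commands the pronoun but from outside its binding domain, and is not c-commanded by it → coindexation permitted.
*Hugo₂* and the pronoun do not c-command one another → neither Principle B nor Principle C is at stake; coindexation permitted.
*[Hugo₂'s supervisor]₃* c-commands the pronoun but from outside its binding domain, and is not c-commanded by it → coindexation permitted.
*Hamid₄* c-commands the pronoun within its binding domain → coindexation would violate Principle B.
*Anton₅* and the pronoun do not c-command one another → neither Principle B nor Principle C is at stake; coindexation permitted.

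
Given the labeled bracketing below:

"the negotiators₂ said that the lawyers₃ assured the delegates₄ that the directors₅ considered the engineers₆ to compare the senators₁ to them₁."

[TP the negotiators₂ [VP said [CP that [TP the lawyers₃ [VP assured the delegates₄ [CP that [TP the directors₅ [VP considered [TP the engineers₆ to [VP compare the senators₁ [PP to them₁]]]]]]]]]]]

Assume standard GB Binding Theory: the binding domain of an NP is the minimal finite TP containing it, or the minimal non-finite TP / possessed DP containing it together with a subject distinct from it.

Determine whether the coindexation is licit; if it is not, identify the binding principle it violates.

The two coindexed NPs are *the senators₁* and *them₁*.
*them₁* is a pronoun. Its binding domain is the embedded TP, whose subject is the engineers₆.
*the senators₁* c-commands it within that domain and carries the same index.
The pronoun is locally bound → Principle B violation.

Principle B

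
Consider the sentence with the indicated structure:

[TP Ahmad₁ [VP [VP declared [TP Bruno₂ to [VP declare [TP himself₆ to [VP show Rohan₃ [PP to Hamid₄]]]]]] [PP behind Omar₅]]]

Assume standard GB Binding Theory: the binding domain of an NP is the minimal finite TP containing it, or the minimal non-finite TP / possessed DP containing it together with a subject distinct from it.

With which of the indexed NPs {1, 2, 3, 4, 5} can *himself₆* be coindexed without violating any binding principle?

{2}

*himself* is an anaphor, so Principle A applies: it must be bound in its binding domain.
Binding domain of *himself₆*: the embedded TP, whose subject is Bruno₂.
*Ahmad₁* c-commands the anaphor but is outside its binding domain → cannot satisfy Principle A.
*Bruno₂* c-commands the anaphor within its binding domain → licit binder.
*Rohan₃* does not c-command the anaphor → cannot bind it.
*Hamid₄* does not c-command the anaphor → cannot bind it.
*Omar₅* does not c-command the anaphor → cannot bind it.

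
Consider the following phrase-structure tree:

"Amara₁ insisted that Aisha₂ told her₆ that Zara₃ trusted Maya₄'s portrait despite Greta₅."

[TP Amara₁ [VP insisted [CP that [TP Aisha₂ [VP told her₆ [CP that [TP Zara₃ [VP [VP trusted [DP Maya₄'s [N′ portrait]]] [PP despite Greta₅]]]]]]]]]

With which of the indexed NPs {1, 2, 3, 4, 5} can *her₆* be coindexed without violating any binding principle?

{1}

*her* is a pronoun, so Principle B applies: it must be free in its binding domain.
Binding domain of *her₆*: the embedded TP, whose subject is Aisha₂.
*Amara₁* c-commands the pronoun but from outside its binding domain, and is not c-commanded by it → coindexation permitted.
*Aisha₂* c-commands the pronoun within its binding domain → coindexation would violate Principle B.
*Zara₃*: the pronoun c-commands this R-expression → coindexation would violate Principle C on *Zara₃*.
*Maya₄*: the pronoun c-commands this R-expression → coindexation would violate Principle C on *Maya₄*.
*Greta₅*: the pronoun c-commands this R-expression → coindexation would violate Principle C on *Greta₅*.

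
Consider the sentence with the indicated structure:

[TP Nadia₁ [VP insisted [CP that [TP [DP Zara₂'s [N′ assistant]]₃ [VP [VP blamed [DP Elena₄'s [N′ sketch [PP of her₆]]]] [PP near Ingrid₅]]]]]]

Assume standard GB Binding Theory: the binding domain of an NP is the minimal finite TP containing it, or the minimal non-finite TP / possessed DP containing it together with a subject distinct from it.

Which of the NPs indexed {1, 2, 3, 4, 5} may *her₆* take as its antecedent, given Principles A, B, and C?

{1, 2, 3, 5}

*her* is a pronoun, so Principle B applies: it must be free in its binding domain.
Binding domain of *her₆*: the possessed DP, whose subject is Elena₄.
*Nadia₁* c-commands the pronoun but from outside its binding domain, and is not c-commanded by it → coindexation permitted.
*Zara₂* and the pronoun do not c-command one another → neither Principle B nor Principle C is at stake; coindexation permitted.
*[Zara₂'s assistant]₃* c-commands the pronoun but from outside its binding domain, and is not c-commanded by it → coindexation permitted.
*Elena₄* c-commands the pronoun within its binding domain → coindexation would violate Principle B.
*Ingrid₅* and the pronoun do not c-command one another → neither Principle B nor Principle C is at stake; coindexation permitted.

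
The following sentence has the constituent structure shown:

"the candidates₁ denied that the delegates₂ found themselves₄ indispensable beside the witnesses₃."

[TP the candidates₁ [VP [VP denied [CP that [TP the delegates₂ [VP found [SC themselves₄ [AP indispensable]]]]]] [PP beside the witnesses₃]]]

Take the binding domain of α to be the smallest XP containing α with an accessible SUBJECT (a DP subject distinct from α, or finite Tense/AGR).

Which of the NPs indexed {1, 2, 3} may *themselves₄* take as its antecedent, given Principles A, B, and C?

*themselves* is an anaphor, so Principle A applies: it must be bound in its binding domain.
Binding domain of *themselves₄*: the embedded TP, whose subject is the delegates₂.
*the candidates₁* c-commands the anaphor but is outside its binding domain → cannot satisfy Principle A.
*the delegates₂* c-commands the anaphor within its binding domain → licit binder.
*the witnesses₃* does not c-command the anaphor → cannot bind it.

{2}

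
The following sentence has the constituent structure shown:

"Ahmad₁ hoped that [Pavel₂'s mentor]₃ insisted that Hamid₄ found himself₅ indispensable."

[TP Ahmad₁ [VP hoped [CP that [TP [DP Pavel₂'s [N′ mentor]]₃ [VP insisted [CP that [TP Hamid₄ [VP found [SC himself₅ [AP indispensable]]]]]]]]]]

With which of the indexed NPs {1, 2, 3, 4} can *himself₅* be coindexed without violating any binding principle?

{4}

*himself* is an anaphor, so Principle A applies: it must be bound in its binding domain.
Binding domain of *himself₅*: the embedded TP, whose subject is Hamid₄.
*Ahmad₁* c-commands the anaphor but is outside its binding domain → cannot satisfy Principle A.
*Pavel₂* does not c-command the anaphor → cannot bind it.
*[Pavel₂'s mentor]₃* c-commands the anaphor but is outside its binding domain → cannot satisfy Principle A.
*Hamid₄* c-commands the anaphor within its binding domain → licit binder.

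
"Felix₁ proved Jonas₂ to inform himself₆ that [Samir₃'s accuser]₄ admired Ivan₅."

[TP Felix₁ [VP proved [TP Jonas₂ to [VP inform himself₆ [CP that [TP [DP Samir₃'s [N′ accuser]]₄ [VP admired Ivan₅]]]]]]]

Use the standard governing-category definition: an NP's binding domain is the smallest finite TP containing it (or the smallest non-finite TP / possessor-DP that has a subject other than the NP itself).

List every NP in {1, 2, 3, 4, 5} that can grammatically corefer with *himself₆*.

{2}

*himself* is an anaphor, so Principle A applies: it must be bound in its binding domain.
Binding domain of *himself₆*: the embedded TP, whose subject is Jonas₂.
*Felix₁* c-commands the anaphor but is outside its binding domain → cannot satisfy Principle A.
*Jonas₂* c-commands the anaphor within its binding domain → licit binder.
*Samir₃* does not c-command the anaphor → cannot bind it.
*[Samir₃'s accuser]₄* does not c-command the anaphor → cannot bind it.
*Ivan₅* does not c-command the anaphor → cannot bind it.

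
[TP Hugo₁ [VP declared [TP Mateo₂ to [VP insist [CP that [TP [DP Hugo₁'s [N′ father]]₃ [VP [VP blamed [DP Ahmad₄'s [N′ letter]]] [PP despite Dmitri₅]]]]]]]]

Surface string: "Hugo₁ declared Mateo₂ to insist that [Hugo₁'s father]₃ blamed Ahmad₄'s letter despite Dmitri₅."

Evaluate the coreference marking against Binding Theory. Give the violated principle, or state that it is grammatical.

Principle C

The two coindexed NPs are *Hugo₁* (the higher occurrence) and *Hugo₁* (the lower occurrence).
*Hugo₁* (the lower occurrence) is an R-expression. Principle C requires it to be free everywhere.
*Hugo₁* (the higher occurrence) c-commands it and carries the same index.
The R-expression is bound → Principle C violation.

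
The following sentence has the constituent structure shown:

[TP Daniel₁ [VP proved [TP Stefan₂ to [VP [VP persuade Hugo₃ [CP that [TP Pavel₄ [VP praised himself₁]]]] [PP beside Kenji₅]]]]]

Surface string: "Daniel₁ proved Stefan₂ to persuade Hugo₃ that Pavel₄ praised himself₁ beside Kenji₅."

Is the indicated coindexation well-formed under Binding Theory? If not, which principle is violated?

The two coindexed NPs are *Daniel₁* and *himself₁*.
*himself₁* is an anaphor. Principle A requires it to be bound within its binding domain — the embedded TP, whose subject is Pavel₄.
Within that domain it is c-commanded by *Pavel₄*, which does not share its index.
*Daniel₁* does c-command the anaphor, but from outside its binding domain.
The anaphor is unbound in its domain → Principle A violation.

Principle A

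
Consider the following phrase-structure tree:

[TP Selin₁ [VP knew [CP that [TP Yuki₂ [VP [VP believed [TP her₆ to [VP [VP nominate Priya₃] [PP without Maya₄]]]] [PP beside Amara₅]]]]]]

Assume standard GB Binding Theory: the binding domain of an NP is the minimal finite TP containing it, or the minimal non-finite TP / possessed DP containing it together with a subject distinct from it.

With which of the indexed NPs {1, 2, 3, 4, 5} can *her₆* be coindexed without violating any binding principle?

*her* is a pronoun, so Principle B applies: it must be free in its binding domain.
Binding domain of *her₆*: the embedded TP, whose subject is Yuki₂.
*Selin₁* c-commands the pronoun but from outside its binding domain, and is not c-commanded by it → coindexation permitted.
*Yuki₂* c-commands the pronoun within its binding domain → coindexation would violate Principle B.
*Priya₃*: the pronoun c-commands this R-expression → coindexation would violate Principle C on *Priya₃*.
*Maya₄*: the pronoun c-commands this R-expression → coindexation would violate Principle C on *Maya₄*.
*Amara₅* and the pronoun do not c-command one another → neither Principle B nor Principle C is at stake; coindexation permitted.

{1, 5}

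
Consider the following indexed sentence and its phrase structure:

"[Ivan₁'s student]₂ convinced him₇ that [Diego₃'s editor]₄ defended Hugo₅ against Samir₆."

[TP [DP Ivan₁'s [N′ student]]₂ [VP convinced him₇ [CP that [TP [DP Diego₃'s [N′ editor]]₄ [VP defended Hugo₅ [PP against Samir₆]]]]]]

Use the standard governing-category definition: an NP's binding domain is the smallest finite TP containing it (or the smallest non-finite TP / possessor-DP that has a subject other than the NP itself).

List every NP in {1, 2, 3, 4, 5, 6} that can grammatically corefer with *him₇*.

{1}

*him* is a pronoun, so Principle B applies: it must be free in its binding domain.
Binding domain of *him₇*: the matrix TP, whose subject is [Ivan₁'s student]₂.
*Ivan₁* and the pronoun do not c-command one another → neither Principle B nor Principle C is at stake; coindexation permitted.
*[Ivan₁'s student]₂* c-commands the pronoun within its binding domain → coindexation would violate Principle B.
*Diego₃*: the pronoun c-commands this R-expression → coindexation would violate Principle C on *Diego₃*.
*[Diego₃'s editor]₄*: the pronoun c-commands this R-expression → coindexation would violate Principle C on *[Diego₃'s editor]₄*.
*Hugo₅*: the pronoun c-commands this R-expression → coindexation would violate Principle C on *Hugo₅*.
*Samir₆*: the pronoun c-commands this R-expression → coindexation would violate Principle C on *Samir₆*.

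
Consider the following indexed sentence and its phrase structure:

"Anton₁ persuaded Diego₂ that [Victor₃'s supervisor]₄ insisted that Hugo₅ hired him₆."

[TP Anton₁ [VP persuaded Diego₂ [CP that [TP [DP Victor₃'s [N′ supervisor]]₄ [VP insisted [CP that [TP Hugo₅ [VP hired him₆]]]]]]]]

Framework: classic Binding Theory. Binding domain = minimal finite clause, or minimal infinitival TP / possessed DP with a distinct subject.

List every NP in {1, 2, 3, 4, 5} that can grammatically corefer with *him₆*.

{1, 2, 3, 4}

*him* is a pronoun, so Principle B applies: it must be free in its binding domain.
Binding domain of *him₆*: the embedded TP, whose subject is Hugo₅.
*Anton₁* c-commands the pronoun but from outside its binding domain, and is not c-commanded by it → coindexation permitted.
*Diego₂* c-commands the pronoun but from outside its binding domain, and is not c-commanded by it → coindexation permitted.
*Victor₃* and the pronoun do not c-command one another → neither Principle B nor Principle C is at stake; coindexation permitted.
*[Victor₃'s supervisor]₄* c-commands the pronoun but from outside its binding domain, and is not c-commanded by it → coindexation permitted.
*Hugo₅* c-commands the pronoun within its binding domain → coindexation would violate Principle B.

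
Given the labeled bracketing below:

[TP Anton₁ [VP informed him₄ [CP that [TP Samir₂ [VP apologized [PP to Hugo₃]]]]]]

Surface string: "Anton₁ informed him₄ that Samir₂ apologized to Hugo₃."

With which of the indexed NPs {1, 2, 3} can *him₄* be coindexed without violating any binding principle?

*him* is a pronoun, so Principle B applies: it must be free in its binding domain.
Binding domain of *him₄*: the matrix TP, whose subject is Anton₁.
*Anton₁* c-commands the pronoun within its binding domain → coindexation would violate Principle B.
*Samir₂*: the pronoun c-commands this R-expression → coindexation would violate Principle C on *Samir₂*.
*Hugo₃*: the pronoun c-commands this R-expression → coindexation would violate Principle C on *Hugo₃*.

none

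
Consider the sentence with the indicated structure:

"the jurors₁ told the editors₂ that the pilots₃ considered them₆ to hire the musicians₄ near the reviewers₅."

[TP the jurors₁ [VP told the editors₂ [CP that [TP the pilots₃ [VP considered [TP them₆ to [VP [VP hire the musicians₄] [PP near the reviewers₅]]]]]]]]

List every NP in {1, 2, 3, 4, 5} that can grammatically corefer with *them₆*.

*them* is a pronoun, so Principle B applies: it must be free in its binding domain.
Binding domain of *them₆*: the embedded TP, whose subject is the pilots₃.
*the jurors₁* c-commands the pronoun but from outside its binding domain, and is not c-commanded by it → coindexation permitted.
*the editors₂* c-commands the pronoun but from outside its binding domain, and is not c-commanded by it → coindexation permitted.
*the pilots₃* c-commands the pronoun within its binding domain → coindexation would violate Principle B.
*the musicians₄*: the pronoun c-commands this R-expression → coindexation would violate Principle C on *the musicians₄*.
*the reviewers₅*: the pronoun c-commands this R-expression → coindexation would violate Principle C on *the reviewers₅*.

{1, 2}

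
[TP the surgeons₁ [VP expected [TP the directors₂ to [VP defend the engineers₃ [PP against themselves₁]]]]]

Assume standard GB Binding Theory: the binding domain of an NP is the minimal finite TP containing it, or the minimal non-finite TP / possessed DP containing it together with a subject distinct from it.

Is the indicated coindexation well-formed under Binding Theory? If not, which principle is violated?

The two coindexed NPs are *the surgeons₁* and *themselves₁*.
*themselves₁* is an anaphor. Principle A requires it to be bound within its binding domain — the embedded TP, whose subject is the directors₂.
Within that domain it is c-commanded by *the directors₂*, *the engineers₃*, none of which share its index.
*the surgeons₁* does c-command the anaphor, but from outside its binding domain.
The anaphor is unbound in its domain → Principle A violation.

Principle A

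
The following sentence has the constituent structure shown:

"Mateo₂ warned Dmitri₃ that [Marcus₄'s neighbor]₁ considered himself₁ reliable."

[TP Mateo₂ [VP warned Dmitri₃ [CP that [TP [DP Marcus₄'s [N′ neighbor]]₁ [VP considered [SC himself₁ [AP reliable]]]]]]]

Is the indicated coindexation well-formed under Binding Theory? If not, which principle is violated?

grammatical

The two coindexed NPs are *[Marcus₄'s neighbor]₁* and *himself₁*.
*himself₁* is an anaphor; its binding domain is the embedded TP, whose subject is [Marcus₄'s neighbor]₁. *[Marcus₄'s neighbor]₁* c-commands it within that domain and shares its index, so Principle A is satisfied.
*[Marcus₄'s neighbor]₁* is an R-expression; *himself₁* does not c-command it, and no other NP shares its index, so Principle C is satisfied.
All principles are respected.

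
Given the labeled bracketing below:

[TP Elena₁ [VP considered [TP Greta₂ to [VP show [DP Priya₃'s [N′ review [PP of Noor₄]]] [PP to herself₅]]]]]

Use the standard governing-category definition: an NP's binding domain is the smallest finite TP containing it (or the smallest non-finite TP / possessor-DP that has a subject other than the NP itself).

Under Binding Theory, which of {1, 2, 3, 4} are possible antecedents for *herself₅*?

*herself* is an anaphor, so Principle A applies: it must be bound in its binding domain.
Binding domain of *herself₅*: the embedded TP, whose subject is Greta₂.
*Elena₁* c-commands the anaphor but is outside its binding domain → cannot satisfy Principle A.
*Greta₂* c-commands the anaphor within its binding domain → licit binder.
*Priya₃* does not c-command the anaphor → cannot bind it.
*Noor₄* does not c-command the anaphor → cannot bind it.

{2}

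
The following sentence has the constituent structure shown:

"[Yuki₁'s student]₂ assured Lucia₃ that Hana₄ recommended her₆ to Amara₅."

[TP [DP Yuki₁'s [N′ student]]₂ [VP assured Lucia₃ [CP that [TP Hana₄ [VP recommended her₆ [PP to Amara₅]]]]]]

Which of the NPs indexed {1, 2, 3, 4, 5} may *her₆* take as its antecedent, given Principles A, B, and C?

*her* is a pronoun, so Principle B applies: it must be free in its binding domain.
Binding domain of *her₆*: the embedded TP, whose subject is Hana₄.
*Yuki₁* and the pronoun do not c-command one another → neither Principle B nor Principle C is at stake; coindexation permitted.
*[Yuki₁'s student]₂* c-commands the pronoun but from outside its binding domain, and is not c-commanded by it → coindexation permitted.
*Lucia₃* c-commands the pronoun but from outside its binding domain, and is not c-commanded by it → coindexation permitted.
*Hana₄* c-commands the pronoun within its binding domain → coindexation would violate Principle B.
*Amara₅*: the pronoun c-commands this R-expression → coindexation would violate Principle C on *Amara₅*.

{1, 2, 3}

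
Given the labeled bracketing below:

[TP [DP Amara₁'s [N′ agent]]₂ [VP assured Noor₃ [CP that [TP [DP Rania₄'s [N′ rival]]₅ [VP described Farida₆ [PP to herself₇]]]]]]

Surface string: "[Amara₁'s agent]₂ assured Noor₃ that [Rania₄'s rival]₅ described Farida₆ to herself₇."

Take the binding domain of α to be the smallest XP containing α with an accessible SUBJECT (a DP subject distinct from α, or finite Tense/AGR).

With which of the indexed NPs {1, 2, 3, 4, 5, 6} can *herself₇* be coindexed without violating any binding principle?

{5, 6}

*herself* is an anaphor, so Principle A applies: it must be bound in its binding domain.
Binding domain of *herself₇*: the embedded TP, whose subject is [Rania₄'s rival]₅.
*Amara₁* does not c-command the anaphor → cannot bind it.
*[Amara₁'s agent]₂* c-commands the anaphor but is outside its binding domain → cannot satisfy Principle A.
*Noor₃* c-commands the anaphor but is outside its binding domain → cannot satisfy Principle A.
*Rania₄* does not c-command the anaphor → cannot bind it.
*[Rania₄'s rival]₅* c-commands the anaphor within its binding domain → licit binder.
*Farida₆* c-commands the anaphor within its binding domain → licit binder.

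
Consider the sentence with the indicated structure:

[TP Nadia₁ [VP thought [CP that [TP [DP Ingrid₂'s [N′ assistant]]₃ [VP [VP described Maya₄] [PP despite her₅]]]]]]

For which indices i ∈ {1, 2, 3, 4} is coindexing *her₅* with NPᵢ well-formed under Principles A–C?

{1, 2, 4}

*her* is a pronoun, so Principle B applies: it must be free in its binding domain.
Binding domain of *her₅*: the embedded TP, whose subject is [Ingrid₂'s assistant]₃.
*Nadia₁* c-commands the pronoun but from outside its binding domain, and is not c-commanded by it → coindexation permitted.
*Ingrid₂* and the pronoun do not c-command one another → neither Principle B nor Principle C is at stake; coindexation permitted.
*[Ingrid₂'s assistant]₃* c-commands the pronoun within its binding domain → coindexation would violate Principle B.
*Maya₄* and the pronoun do not c-command one another → neither Principle B nor Principle C is at stake; coindexation permitted.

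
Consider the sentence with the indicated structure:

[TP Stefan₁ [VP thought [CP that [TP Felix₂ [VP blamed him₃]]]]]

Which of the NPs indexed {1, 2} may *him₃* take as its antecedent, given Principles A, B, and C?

*him* is a pronoun, so Principle B applies: it must be free in its binding domain.
Binding domain of *him₃*: the embedded TP, whose subject is Felix₂.
*Stefan₁* c-commands the pronoun but from outside its binding domain, and is not c-commanded by it → coindexation permitted.
*Felix₂* c-commands the pronoun within its binding domain → coindexation would violate Principle B.

{1}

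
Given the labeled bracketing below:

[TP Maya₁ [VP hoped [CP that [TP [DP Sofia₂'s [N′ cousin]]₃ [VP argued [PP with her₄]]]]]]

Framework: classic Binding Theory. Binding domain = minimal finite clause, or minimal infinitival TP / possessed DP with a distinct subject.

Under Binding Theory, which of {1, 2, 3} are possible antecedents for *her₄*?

*her* is a pronoun, so Principle B applies: it must be free in its binding domain.
Binding domain of *her₄*: the embedded TP, whose subject is [Sofia₂'s cousin]₃.
*Maya₁* c-commands the pronoun but from outside its binding domain, and is not c-commanded by it → coindexation permitted.
*Sofia₂* and the pronoun do not c-command one another → neither Principle B nor Principle C is at stake; coindexation permitted.
*[Sofia₂'s cousin]₃* c-commands the pronoun within its binding domain → coindexation would violate Principle B.

{1, 2}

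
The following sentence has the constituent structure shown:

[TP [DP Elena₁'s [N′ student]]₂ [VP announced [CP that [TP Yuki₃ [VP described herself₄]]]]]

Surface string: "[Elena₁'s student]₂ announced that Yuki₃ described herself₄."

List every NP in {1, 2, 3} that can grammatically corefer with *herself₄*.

*herself* is an anaphor, so Principle A applies: it must be bound in its binding domain.
Binding domain of *herself₄*: the embedded TP, whose subject is Yuki₃.
*Elena₁* does not c-command the anaphor → cannot bind it.
*[Elena₁'s student]₂* c-commands the anaphor but is outside its binding domain → cannot satisfy Principle A.
*Yuki₃* c-commands the anaphor within its binding domain → licit binder.

{3}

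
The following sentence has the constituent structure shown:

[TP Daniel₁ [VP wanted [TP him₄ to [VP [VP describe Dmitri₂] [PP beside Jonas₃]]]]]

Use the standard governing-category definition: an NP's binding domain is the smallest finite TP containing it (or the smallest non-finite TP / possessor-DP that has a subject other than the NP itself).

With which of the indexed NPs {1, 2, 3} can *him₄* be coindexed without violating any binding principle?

none

*him* is a pronoun, so Principle B applies: it must be free in its binding domain.
Binding domain of *him₄*: the matrix TP, whose subject is Daniel₁.
*Daniel₁* c-commands the pronoun within its binding domain → coindexation would violate Principle B.
*Dmitri₂*: the pronoun c-commands this R-expression → coindexation would violate Principle C on *Dmitri₂*.
*Jonas₃*: the pronoun c-commands this R-expression → coindexation would violate Principle C on *Jonas₃*.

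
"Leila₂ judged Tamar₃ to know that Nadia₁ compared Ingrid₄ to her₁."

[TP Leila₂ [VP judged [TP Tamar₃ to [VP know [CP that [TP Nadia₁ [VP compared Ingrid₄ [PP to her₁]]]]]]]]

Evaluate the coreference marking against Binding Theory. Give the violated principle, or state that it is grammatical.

Principle B

The two coindexed NPs are *Nadia₁* and *her₁*.
*her₁* is a pronoun. Its binding domain is the embedded TP, whose subject is Nadia₁.
*Nadia₁* c-commands it within that domain and carries the same index.
The pronoun is locally bound → Principle B violation.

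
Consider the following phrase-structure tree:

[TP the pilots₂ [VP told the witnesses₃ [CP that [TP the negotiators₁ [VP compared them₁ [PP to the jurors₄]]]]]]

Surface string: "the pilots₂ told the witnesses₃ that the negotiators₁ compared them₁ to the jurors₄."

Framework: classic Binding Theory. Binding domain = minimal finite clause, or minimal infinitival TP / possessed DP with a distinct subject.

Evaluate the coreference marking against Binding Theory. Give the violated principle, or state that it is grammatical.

Principle B

The two coindexed NPs are *the negotiators₁* and *them₁*.
*them₁* is a pronoun. Its binding domain is the embedded TP, whose subject is the negotiators₁.
*the negotiators₁* c-commands it within that domain and carries the same index.
The pronoun is locally bound → Principle B violation.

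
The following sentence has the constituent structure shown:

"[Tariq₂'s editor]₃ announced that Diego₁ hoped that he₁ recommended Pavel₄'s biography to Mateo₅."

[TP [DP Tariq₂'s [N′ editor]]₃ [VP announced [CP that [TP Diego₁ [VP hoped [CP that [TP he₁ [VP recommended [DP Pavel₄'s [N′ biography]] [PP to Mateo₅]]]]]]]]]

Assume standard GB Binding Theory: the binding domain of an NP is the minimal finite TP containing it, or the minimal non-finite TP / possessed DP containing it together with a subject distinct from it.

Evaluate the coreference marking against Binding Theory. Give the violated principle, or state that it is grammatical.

The two coindexed NPs are *Diego₁* and *he₁*.
*he₁* is a pronoun; nothing c-commands it within its binding domain (the embedded TP.), so Principle B holds trivially.
*Diego₁* is an R-expression; *he₁* does not c-command it, and no other NP shares its index, so Principle C is satisfied.
All principles are respected.

grammatical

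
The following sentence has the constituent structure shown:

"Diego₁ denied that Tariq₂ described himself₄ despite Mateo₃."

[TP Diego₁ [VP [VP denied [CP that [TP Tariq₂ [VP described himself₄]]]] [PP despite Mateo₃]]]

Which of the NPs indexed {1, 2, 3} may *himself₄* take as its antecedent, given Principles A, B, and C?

{2}

*himself* is an anaphor, so Principle A applies: it must be bound in its binding domain.
Binding domain of *himself₄*: the embedded TP, whose subject is Tariq₂.
*Diego₁* c-commands the anaphor but is outside its binding domain → cannot satisfy Principle A.
*Tariq₂* c-commands the anaphor within its binding domain → licit binder.
*Mateo₃* does not c-command the anaphor → cannot bind it.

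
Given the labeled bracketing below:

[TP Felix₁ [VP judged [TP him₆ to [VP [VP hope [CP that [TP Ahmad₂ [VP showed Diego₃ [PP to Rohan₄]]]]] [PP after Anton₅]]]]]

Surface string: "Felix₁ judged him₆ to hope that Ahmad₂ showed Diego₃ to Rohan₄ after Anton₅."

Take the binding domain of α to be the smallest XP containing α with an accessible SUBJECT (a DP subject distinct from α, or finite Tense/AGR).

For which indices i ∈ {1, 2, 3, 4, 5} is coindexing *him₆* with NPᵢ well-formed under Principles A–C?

*him* is a pronoun, so Principle B applies: it must be free in its binding domain.
Binding domain of *him₆*: the matrix TP, whose subject is Felix₁.
*Felix₁* c-commands the pronoun within its binding domain → coindexation would violate Principle B.
*Ahmad₂*: the pronoun c-commands this R-expression → coindexation would violate Principle C on *Ahmad₂*.
*Diego₃*: the pronoun c-commands this R-expression → coindexation would violate Principle C on *Diego₃*.
*Rohan₄*: the pronoun c-commands this R-expression → coindexation would violate Principle C on *Rohan₄*.
*Anton₅*: the pronoun c-commands this R-expression → coindexation would violate Principle C on *Anton₅*.

none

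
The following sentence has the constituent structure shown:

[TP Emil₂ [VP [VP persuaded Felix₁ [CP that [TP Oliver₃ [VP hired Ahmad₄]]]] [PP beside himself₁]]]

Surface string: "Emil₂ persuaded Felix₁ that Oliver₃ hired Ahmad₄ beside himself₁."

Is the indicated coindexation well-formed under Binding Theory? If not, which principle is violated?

Principle A

The two coindexed NPs are *Felix₁* and *himself₁*.
*himself₁* is an anaphor. Principle A requires it to be bound within its binding domain — the matrix TP, whose subject is Emil₂.
Within that domain it is c-commanded by *Emil₂*, which does not share its index.
*Felix₁* does not c-command the anaphor at all.
The anaphor is unbound in its domain → Principle A violation.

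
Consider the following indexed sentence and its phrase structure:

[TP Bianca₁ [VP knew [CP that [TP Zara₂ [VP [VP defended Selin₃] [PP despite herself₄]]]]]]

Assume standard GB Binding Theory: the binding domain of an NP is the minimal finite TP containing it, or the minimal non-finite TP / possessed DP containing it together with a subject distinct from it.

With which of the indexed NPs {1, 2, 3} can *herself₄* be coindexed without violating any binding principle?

*herself* is an anaphor, so Principle A applies: it must be bound in its binding domain.
Binding domain of *herself₄*: the embedded TP, whose subject is Zara₂.
*Bianca₁* c-commands the anaphor but is outside its binding domain → cannot satisfy Principle A.
*Zara₂* c-commands the anaphor within its binding domain → licit binder.
*Selin₃* does not c-command the anaphor → cannot bind it.

{2}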